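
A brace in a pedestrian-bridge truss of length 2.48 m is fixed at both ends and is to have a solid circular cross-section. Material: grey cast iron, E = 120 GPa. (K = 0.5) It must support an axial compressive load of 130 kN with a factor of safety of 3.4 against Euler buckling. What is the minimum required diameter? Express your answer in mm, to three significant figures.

Required P_cr = n·P = 3.4 × 130 = 442.0 kN
L_e = K·L = 0.5 × 2.48 = 1.240 m
Required I = P_cr·L_e²/(π²E) = 4.420×10^5 × 1.240² / (π² × 1.20×10^11) = 5.738×10^-7 m⁴
I_req = 5.738×10^5 mm⁴
Solid circle: I = πd⁴/64  ⇒  d = (64I/π)^(1/4) = (64×5.738×10^5/π)^(1/4) = 58.5 mm

d ≈ 58.5 mm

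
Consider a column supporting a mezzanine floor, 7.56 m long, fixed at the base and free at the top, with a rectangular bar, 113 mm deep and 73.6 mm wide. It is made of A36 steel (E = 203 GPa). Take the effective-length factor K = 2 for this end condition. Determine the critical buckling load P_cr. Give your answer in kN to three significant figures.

P_cr ≈ 32.9 kN

Buckling occurs about the weak axis: I_min = h·b³/12 with b = 73.6 mm (the shorter side).
I_min = 113×73.6³/12 = 3.754×10^6 mm⁴
I = 3.754×10^6 mm⁴ = 3.754×10^-6 m⁴
Effective length L_e = K·L = 2 × 7.56 = 15.12 m
P_cr = π²EI / L_e² = π² × 203×10⁹ × 3.754×10^-6 / 15.12² = 3.290×10^4 N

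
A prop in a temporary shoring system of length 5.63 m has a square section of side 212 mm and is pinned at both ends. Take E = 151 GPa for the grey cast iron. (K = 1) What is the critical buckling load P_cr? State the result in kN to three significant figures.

P_cr ≈ 7910 kN

I = a⁴/12 = 212⁴/12 = 1.683×10^8 mm⁴
I = 1.683×10^8 mm⁴ = 1.683×10^-4 m⁴
Effective length L_e = K·L = 1 × 5.63 = 5.630 m
P_cr = π²EI / L_e² = π² × 151×10⁹ × 1.683×10^-4 / 5.630² = 7.914×10^6 N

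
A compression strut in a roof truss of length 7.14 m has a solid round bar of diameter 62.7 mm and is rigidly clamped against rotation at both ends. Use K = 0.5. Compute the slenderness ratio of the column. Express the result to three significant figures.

λ ≈ 228

For a solid circle r = d/4 = 62.7/4 = 15.68 mm
L_e = K·L = 0.5 × 7.14 m = 3.570 m = 3570.0 mm
λ = L_e / r_min = 3570.0 / 15.68 = 228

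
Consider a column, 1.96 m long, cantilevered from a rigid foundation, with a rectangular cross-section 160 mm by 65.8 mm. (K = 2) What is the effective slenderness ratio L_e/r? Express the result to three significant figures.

λ ≈ 206

Buckling occurs about the weak axis: I_min = h·b³/12 with b = 65.8 mm (the shorter side).
I_min = 160×65.8³/12 = 3.799×10^6 mm⁴
A = 1.053×10^4 mm²;  r_min = √(I/A) = √(3.799×10^6/1.053×10^4) = 18.99 mm
L_e = K·L = 2 × 1.96 m = 3.920 m = 3920.0 mm
λ = L_e / r_min = 3920.0 / 18.99 = 206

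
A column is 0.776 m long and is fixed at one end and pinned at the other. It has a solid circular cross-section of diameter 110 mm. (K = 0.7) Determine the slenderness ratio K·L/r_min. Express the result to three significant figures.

For a solid circle r = d/4 = 110/4 = 27.50 mm
L_e = K·L = 0.7 × 0.776 m = 0.5432 m = 543.20 mm
λ = L_e / r_min = 543.20 / 27.50 = 19.8

λ ≈ 19.8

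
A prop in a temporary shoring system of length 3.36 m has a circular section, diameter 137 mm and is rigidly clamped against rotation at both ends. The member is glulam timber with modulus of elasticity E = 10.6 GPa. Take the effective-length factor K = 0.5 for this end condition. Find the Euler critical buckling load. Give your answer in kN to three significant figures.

P_cr ≈ 641 kN

I = πd⁴/64 = π×137⁴/64 = 1.729×10^7 mm⁴
I = 1.729×10^7 mm⁴ = 1.729×10^-5 m⁴
Effective length L_e = K·L = 0.5 × 3.36 = 1.680 m
P_cr = π²EI / L_e² = π² × 10.6×10⁹ × 1.729×10^-5 / 1.680² = 6.410×10^5 N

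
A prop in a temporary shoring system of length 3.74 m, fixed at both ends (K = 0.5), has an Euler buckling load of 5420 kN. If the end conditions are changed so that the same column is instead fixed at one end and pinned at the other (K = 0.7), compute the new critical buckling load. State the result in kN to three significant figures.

P_cr ∝ 1/K², so P_cr,new = P_cr,old × (K_old/K_new)² = 5420 × (0.5/0.7)²
= 5420 × 0.5102 = 2770 kN

P_cr ≈ 2770 kN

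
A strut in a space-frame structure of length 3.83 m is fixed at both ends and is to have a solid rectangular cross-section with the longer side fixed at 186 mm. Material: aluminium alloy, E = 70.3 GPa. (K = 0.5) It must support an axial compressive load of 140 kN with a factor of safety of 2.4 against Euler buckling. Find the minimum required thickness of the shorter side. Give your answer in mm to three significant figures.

b ≈ 48.6 mm

Required P_cr = n·P = 2.4 × 140 = 336.0 kN
L_e = K·L = 0.5 × 3.83 = 1.915 m
Required I = P_cr·L_e²/(π²E) = 3.360×10^5 × 1.915² / (π² × 7.03×10^10) = 1.776×10^-6 m⁴
I_req = 1.776×10^6 mm⁴
Rectangle, weak axis: I_min = h·b³/12 with h = 186 mm fixed  ⇒  b = (12I/h)^(1/3) = 48.6 mm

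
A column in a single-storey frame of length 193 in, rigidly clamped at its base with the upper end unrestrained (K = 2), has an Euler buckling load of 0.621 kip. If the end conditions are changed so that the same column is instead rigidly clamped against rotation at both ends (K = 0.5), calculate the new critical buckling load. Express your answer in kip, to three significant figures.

P_cr ≈ 9.94 kip

P_cr ∝ 1/K², so P_cr,new = P_cr,old × (K_old/K_new)² = 0.621 × (2/0.5)²
= 0.621 × 16.00 = 9.94 kip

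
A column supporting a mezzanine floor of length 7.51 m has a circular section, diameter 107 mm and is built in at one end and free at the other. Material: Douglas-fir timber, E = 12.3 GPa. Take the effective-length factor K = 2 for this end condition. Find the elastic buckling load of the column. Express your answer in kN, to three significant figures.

P_cr ≈ 3.46 kN

I = πd⁴/64 = π×107⁴/64 = 6.434×10^6 mm⁴
I = 6.434×10^6 mm⁴ = 6.434×10^-6 m⁴
Effective length L_e = K·L = 2 × 7.51 = 15.02 m
P_cr = π²EI / L_e² = π² × 12.3×10⁹ × 6.434×10^-6 / 15.02² = 3.462×10^3 N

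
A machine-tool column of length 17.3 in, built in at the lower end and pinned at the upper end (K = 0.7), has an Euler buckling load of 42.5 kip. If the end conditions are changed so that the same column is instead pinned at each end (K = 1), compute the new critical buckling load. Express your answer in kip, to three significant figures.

P_cr ≈ 20.8 kip

P_cr ∝ 1/K², so P_cr,new = P_cr,old × (K_old/K_new)² = 42.5 × (0.7/1)²
= 42.5 × 0.4900 = 20.8 kip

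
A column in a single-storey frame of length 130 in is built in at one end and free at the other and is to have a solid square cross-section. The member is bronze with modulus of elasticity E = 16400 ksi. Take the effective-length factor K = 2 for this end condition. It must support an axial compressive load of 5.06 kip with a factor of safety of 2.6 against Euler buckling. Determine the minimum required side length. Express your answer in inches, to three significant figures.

a ≈ 2.85 in

Required P_cr = n·P = 2.6 × 5.06 = 13.16 kip
L_e = K·L = 2 × 130 = 260.0 in
Required I = P_cr·L_e²/(π²E) = 1.316×10^4 × 260.0² / (π² × 1.64×10^7) = 5.494 in⁴
Solid square: I = a⁴/12  ⇒  a = (12I)^(1/4) = (12×5.494)^(1/4) = 2.85 in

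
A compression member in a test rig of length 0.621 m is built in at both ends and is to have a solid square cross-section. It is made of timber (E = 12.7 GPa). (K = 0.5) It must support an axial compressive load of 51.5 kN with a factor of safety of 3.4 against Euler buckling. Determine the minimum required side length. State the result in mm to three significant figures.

a ≈ 35.7 mm

Required P_cr = n·P = 3.4 × 51.5 = 175.1 kN
L_e = K·L = 0.5 × 0.621 = 0.3105 m
Required I = P_cr·L_e²/(π²E) = 1.751×10^5 × 0.3105² / (π² × 1.27×10^10) = 1.347×10^-7 m⁴
I_req = 1.347×10^5 mm⁴
Solid square: I = a⁴/12  ⇒  a = (12I)^(1/4) = (12×1.347×10^5)^(1/4) = 35.7 mm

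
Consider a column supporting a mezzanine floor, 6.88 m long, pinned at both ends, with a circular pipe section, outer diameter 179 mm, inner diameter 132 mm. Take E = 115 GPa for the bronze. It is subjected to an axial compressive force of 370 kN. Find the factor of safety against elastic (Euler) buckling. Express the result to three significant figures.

n ≈ 2.30

d_o = 179 mm, d_i = 132 mm
I = π(d_o⁴ − d_i⁴)/64 = π(179⁴ − 132.0⁴)/64 = 3.549×10^7 mm⁴
I = 3.549×10^7 mm⁴ = 3.549×10^-5 m⁴
Effective length L_e = K·L = 1 × 6.88 = 6.880 m
P_cr = π²EI / L_e² = π² × 115×10⁹ × 3.549×10^-5 / 6.880² = 8.510×10^5 N
Factor of safety n = P_cr / P = 851.03 / 370 = 2.30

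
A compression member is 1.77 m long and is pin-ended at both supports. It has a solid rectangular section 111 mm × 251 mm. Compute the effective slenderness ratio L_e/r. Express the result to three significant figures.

λ ≈ 55.2

For a rectangle r_min = b/√12 = 111/√12 = 32.04 mm
L_e = K·L = 1 × 1.77 m = 1.770 m = 1770.0 mm
λ = L_e / r_min = 1770.0 / 32.04 = 55.2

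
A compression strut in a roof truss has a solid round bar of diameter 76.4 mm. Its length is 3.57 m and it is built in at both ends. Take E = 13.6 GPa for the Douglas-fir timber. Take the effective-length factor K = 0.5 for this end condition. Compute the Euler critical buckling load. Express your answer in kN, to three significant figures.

I = πd⁴/64 = π×76.4⁴/64 = 1.672×10^6 mm⁴
I = 1.672×10^6 mm⁴ = 1.672×10^-6 m⁴
Effective length L_e = K·L = 0.5 × 3.57 = 1.785 m
P_cr = π²EI / L_e² = π² × 13.6×10⁹ × 1.672×10^-6 / 1.785² = 7.045×10^4 N

P_cr ≈ 70.5 kN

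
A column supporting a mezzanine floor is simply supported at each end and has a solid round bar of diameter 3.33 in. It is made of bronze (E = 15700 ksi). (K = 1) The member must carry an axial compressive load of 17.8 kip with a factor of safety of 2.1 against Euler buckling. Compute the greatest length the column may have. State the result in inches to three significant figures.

I = πd⁴/64 = π×3.33⁴/64 = 6.036 in⁴
Required critical load P_cr = n·P = 2.1 × 17.8 = 37.38 kip = 3.738×10^4 lb
From P_cr = π²EI/(K·L)²:  L = (1/K)·√(π²EI/P_cr) = (1/1)·√(π²×1.57×10^7×6.036/3.738×10^4)
L = 158 in

L_max ≈ 158 in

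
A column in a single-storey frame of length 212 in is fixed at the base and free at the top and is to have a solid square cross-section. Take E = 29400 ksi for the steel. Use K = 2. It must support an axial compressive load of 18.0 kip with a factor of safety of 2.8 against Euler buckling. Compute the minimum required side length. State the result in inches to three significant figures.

a ≈ 4.40 in

Required P_cr = n·P = 2.8 × 18.0 = 50.40 kip
L_e = K·L = 2 × 212 = 424.0 in
Required I = P_cr·L_e²/(π²E) = 5.040×10^4 × 424.0² / (π² × 2.94×10^7) = 31.23 in⁴
Solid square: I = a⁴/12  ⇒  a = (12I)^(1/4) = (12×31.23)^(1/4) = 4.40 in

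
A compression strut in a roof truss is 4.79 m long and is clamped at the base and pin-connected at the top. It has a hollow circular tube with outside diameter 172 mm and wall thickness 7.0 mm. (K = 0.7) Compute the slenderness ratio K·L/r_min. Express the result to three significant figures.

λ ≈ 57.4

Inner diameter d_i = 172 − 2×7.0 = 158.0 mm
I = π(d_o⁴ − d_i⁴)/64 = π(172⁴ − 158.0⁴)/64 = 1.237×10^7 mm⁴
A = 3.629×10^3 mm²;  r_min = √(I/A) = √(1.237×10^7/3.629×10^3) = 58.39 mm
L_e = K·L = 0.7 × 4.79 m = 3.353 m = 3353.0 mm
λ = L_e / r_min = 3353.0 / 58.39 = 57.4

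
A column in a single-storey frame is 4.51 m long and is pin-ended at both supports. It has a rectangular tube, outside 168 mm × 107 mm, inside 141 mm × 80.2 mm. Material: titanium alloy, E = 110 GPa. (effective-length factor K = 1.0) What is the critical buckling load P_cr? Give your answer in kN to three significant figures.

P_cr ≈ 592 kN

Weak-axis I_min = (h_o·b_o³ − h_i·b_i³)/12 with b_o = 107, b_i = 80.20 mm (shorter outer/inner sides).
I_min = (168×107³ − 141.0×80.20³)/12 = 1.109×10^7 mm⁴
I = 1.109×10^7 mm⁴ = 1.109×10^-5 m⁴
Effective length L_e = K·L = 1 × 4.51 = 4.510 m
P_cr = π²EI / L_e² = π² × 110×10⁹ × 1.109×10^-5 / 4.510² = 5.919×10^5 N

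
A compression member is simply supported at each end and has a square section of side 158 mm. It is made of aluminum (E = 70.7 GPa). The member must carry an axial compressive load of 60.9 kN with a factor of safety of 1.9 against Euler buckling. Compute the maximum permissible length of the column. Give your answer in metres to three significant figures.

I = a⁴/12 = 158⁴/12 = 5.193×10^7 mm⁴
I = 5.193×10^-5 m⁴
Required critical load P_cr = n·P = 1.9 × 60.9 = 115.7 kN = 1.157×10^5 N
From P_cr = π²EI/(K·L)²:  L = (1/K)·√(π²EI/P_cr) = (1/1)·√(π²×7.07×10^10×5.193×10^-5/1.157×10^5)
L = 17.7 m

L_max ≈ 17.7 m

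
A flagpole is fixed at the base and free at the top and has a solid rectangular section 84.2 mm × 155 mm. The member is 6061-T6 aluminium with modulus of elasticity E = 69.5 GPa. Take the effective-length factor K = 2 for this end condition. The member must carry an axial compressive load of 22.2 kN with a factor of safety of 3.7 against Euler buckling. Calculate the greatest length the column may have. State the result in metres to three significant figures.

L_max ≈ 4.01 m

Buckling occurs about the weak axis: I_min = h·b³/12 with b = 84.2 mm (the shorter side).
I_min = 155×84.2³/12 = 7.711×10^6 mm⁴
I = 7.711×10^-6 m⁴
Required critical load P_cr = n·P = 3.7 × 22.2 = 82.14 kN = 8.214×10^4 N
From P_cr = π²EI/(K·L)²:  L = (1/K)·√(π²EI/P_cr) = (1/2)·√(π²×6.95×10^10×7.711×10^-6/8.214×10^4)
L = 4.01 m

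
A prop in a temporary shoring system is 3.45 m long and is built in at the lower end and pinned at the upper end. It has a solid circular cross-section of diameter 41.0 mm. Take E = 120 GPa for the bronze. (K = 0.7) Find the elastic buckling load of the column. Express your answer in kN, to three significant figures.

I = πd⁴/64 = π×41.0⁴/64 = 1.387×10^5 mm⁴
I = 1.387×10^5 mm⁴ = 1.387×10^-7 m⁴
Effective length L_e = K·L = 0.7 × 3.45 = 2.415 m
P_cr = π²EI / L_e² = π² × 120×10⁹ × 1.387×10^-7 / 2.415² = 2.817×10^4 N

P_cr ≈ 28.2 kN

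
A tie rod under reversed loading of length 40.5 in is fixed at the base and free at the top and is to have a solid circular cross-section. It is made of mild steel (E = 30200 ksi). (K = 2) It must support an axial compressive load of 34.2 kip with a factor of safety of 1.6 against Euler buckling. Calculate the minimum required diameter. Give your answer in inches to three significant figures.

d ≈ 2.23 in

Required P_cr = n·P = 1.6 × 34.2 = 54.72 kip
L_e = K·L = 2 × 40.5 = 81.00 in
Required I = P_cr·L_e²/(π²E) = 5.472×10^4 × 81.00² / (π² × 3.02×10^7) = 1.205 in⁴
Solid circle: I = πd⁴/64  ⇒  d = (64I/π)^(1/4) = (64×1.205/π)^(1/4) = 2.23 in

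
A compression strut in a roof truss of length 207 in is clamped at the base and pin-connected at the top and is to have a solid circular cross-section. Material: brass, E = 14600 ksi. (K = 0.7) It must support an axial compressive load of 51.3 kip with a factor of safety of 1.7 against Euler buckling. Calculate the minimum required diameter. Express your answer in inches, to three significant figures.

Required P_cr = n·P = 1.7 × 51.3 = 87.21 kip
L_e = K·L = 0.7 × 207 = 144.9 in
Required I = P_cr·L_e²/(π²E) = 8.721×10^4 × 144.9² / (π² × 1.46×10^7) = 12.71 in⁴
Solid circle: I = πd⁴/64  ⇒  d = (64I/π)^(1/4) = (64×12.71/π)^(1/4) = 4.01 in

d ≈ 4.01 in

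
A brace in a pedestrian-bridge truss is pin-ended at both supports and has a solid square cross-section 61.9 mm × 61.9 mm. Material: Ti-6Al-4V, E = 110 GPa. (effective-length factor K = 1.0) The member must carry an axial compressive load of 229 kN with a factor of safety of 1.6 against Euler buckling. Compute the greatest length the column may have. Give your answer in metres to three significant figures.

L_max ≈ 1.90 m

I = a⁴/12 = 61.9⁴/12 = 1.223×10^6 mm⁴
I = 1.223×10^-6 m⁴
Required critical load P_cr = n·P = 1.6 × 229 = 366.4 kN = 3.664×10^5 N
From P_cr = π²EI/(K·L)²:  L = (1/K)·√(π²EI/P_cr) = (1/1)·√(π²×1.10×10^11×1.223×10^-6/3.664×10^5)
L = 1.90 m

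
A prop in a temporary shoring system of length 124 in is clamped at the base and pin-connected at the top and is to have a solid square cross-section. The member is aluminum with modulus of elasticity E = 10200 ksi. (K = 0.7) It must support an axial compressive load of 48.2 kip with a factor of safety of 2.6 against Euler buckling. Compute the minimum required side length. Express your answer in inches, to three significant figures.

Required P_cr = n·P = 2.6 × 48.2 = 125.3 kip
L_e = K·L = 0.7 × 124 = 86.80 in
Required I = P_cr·L_e²/(π²E) = 1.253×10^5 × 86.80² / (π² × 1.02×10^7) = 9.379 in⁴
Solid square: I = a⁴/12  ⇒  a = (12I)^(1/4) = (12×9.379)^(1/4) = 3.26 in

a ≈ 3.26 in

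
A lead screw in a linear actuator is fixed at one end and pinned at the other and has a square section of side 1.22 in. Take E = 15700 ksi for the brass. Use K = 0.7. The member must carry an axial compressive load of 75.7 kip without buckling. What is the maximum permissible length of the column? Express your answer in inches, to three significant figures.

I = a⁴/12 = 1.22⁴/12 = 0.1846 in⁴
At the buckling limit P_cr = P = 7.570×10^4 lb
From P_cr = π²EI/(K·L)²:  L = (1/K)·√(π²EI/P_cr) = (1/0.7)·√(π²×1.57×10^7×0.1846/7.570×10^4)
L = 27.8 in

L_max ≈ 27.8 in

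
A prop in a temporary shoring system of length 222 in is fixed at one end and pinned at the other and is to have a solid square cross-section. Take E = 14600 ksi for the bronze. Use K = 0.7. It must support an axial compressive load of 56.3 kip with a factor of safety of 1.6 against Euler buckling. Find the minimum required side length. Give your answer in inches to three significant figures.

a ≈ 3.67 in

Required P_cr = n·P = 1.6 × 56.3 = 90.08 kip
L_e = K·L = 0.7 × 222 = 155.4 in
Required I = P_cr·L_e²/(π²E) = 9.008×10^4 × 155.4² / (π² × 1.46×10^7) = 15.10 in⁴
Solid square: I = a⁴/12  ⇒  a = (12I)^(1/4) = (12×15.10)^(1/4) = 3.67 in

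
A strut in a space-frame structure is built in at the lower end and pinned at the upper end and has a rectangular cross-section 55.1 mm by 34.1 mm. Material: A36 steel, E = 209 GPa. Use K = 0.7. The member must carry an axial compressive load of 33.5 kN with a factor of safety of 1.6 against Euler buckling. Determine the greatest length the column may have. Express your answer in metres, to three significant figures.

L_max ≈ 3.78 m

Buckling occurs about the weak axis: I_min = h·b³/12 with b = 34.1 mm (the shorter side).
I_min = 55.1×34.1³/12 = 1.821×10^5 mm⁴
I = 1.821×10^-7 m⁴
Required critical load P_cr = n·P = 1.6 × 33.5 = 53.60 kN = 5.360×10^4 N
From P_cr = π²EI/(K·L)²:  L = (1/K)·√(π²EI/P_cr) = (1/0.7)·√(π²×2.09×10^11×1.821×10^-7/5.360×10^4)
L = 3.78 m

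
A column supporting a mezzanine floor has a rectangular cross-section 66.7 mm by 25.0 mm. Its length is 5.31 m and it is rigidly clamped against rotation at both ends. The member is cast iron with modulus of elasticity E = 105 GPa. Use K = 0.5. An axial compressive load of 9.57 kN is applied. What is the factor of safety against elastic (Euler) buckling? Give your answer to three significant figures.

Buckling occurs about the weak axis: I_min = h·b³/12 with b = 25.0 mm (the shorter side).
I_min = 66.7×25.0³/12 = 8.685×10^4 mm⁴
I = 8.685×10^4 mm⁴ = 8.685×10^-8 m⁴
Effective length L_e = K·L = 0.5 × 5.31 = 2.655 m
P_cr = π²EI / L_e² = π² × 105×10⁹ × 8.685×10^-8 / 2.655² = 1.277×10^4 N
Factor of safety n = P_cr / P = 12.768 / 9.57 = 1.33

n ≈ 1.33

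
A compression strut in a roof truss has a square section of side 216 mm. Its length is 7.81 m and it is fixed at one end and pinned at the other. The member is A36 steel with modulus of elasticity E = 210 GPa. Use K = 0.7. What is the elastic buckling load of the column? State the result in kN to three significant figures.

P_cr ≈ 12600 kN

I = a⁴/12 = 216⁴/12 = 1.814×10^8 mm⁴
I = 1.814×10^8 mm⁴ = 1.814×10^-4 m⁴
Effective length L_e = K·L = 0.7 × 7.81 = 5.467 m
P_cr = π²EI / L_e² = π² × 210×10⁹ × 1.814×10^-4 / 5.467² = 1.258×10^7 N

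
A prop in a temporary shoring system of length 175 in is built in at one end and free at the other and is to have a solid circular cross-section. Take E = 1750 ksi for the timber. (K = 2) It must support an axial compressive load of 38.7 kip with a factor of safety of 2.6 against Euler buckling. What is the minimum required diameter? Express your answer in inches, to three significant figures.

d ≈ 11.0 in

Required P_cr = n·P = 2.6 × 38.7 = 100.6 kip
L_e = K·L = 2 × 175 = 350.0 in
Required I = P_cr·L_e²/(π²E) = 1.006×10^5 × 350.0² / (π² × 1.75×10^6) = 713.6 in⁴
Solid circle: I = πd⁴/64  ⇒  d = (64I/π)^(1/4) = (64×713.6/π)^(1/4) = 11.0 in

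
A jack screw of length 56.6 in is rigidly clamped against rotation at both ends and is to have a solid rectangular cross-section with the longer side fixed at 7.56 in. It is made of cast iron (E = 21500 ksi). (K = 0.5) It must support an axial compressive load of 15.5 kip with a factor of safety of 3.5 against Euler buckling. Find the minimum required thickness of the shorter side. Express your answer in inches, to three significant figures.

Required P_cr = n·P = 3.5 × 15.5 = 54.25 kip
L_e = K·L = 0.5 × 56.6 = 28.30 in
Required I = P_cr·L_e²/(π²E) = 5.425×10^4 × 28.30² / (π² × 2.15×10^7) = 0.2048 in⁴
Rectangle, weak axis: I_min = h·b³/12 with h = 7.56 in fixed  ⇒  b = (12I/h)^(1/3) = 0.688 in

b ≈ 0.688 in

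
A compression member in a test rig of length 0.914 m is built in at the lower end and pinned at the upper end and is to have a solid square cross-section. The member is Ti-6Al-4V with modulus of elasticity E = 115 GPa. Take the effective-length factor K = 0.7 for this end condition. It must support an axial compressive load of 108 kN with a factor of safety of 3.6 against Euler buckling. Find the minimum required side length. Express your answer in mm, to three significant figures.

a ≈ 36.0 mm

Required P_cr = n·P = 3.6 × 108 = 388.8 kN
L_e = K·L = 0.7 × 0.914 = 0.6398 m
Required I = P_cr·L_e²/(π²E) = 3.888×10^5 × 0.6398² / (π² × 1.15×10^11) = 1.402×10^-7 m⁴
I_req = 1.402×10^5 mm⁴
Solid square: I = a⁴/12  ⇒  a = (12I)^(1/4) = (12×1.402×10^5)^(1/4) = 36.0 mm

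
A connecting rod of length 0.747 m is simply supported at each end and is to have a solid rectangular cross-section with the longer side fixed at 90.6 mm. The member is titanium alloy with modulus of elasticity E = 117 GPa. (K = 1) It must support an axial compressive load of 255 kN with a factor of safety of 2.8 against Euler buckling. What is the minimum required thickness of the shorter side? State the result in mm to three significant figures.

b ≈ 35.8 mm

Required P_cr = n·P = 2.8 × 255 = 714.0 kN
L_e = K·L = 1 × 0.747 = 0.7470 m
Required I = P_cr·L_e²/(π²E) = 7.140×10^5 × 0.7470² / (π² × 1.17×10^11) = 3.450×10^-7 m⁴
I_req = 3.450×10^5 mm⁴
Rectangle, weak axis: I_min = h·b³/12 with h = 90.6 mm fixed  ⇒  b = (12I/h)^(1/3) = 35.8 mm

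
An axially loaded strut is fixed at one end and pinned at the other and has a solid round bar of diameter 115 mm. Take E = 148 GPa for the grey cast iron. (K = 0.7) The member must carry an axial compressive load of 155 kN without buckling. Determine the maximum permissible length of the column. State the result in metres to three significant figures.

I = πd⁴/64 = π×115⁴/64 = 8.585×10^6 mm⁴
I = 8.585×10^-6 m⁴
At the buckling limit P_cr = P = 1.550×10^5 N
From P_cr = π²EI/(K·L)²:  L = (1/K)·√(π²EI/P_cr) = (1/0.7)·√(π²×1.48×10^11×8.585×10^-6/1.550×10^5)
L = 12.8 m

L_max ≈ 12.8 m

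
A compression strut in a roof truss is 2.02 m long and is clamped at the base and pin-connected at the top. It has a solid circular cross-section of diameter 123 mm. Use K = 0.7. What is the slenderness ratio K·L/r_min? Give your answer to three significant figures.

I = πd⁴/64 = π×123⁴/64 = 1.124×10^7 mm⁴
A = 1.188×10^4 mm²;  r_min = √(I/A) = √(1.124×10^7/1.188×10^4) = 30.75 mm
L_e = K·L = 0.7 × 2.02 m = 1.414 m = 1414.0 mm
λ = L_e / r_min = 1414.0 / 30.75 = 46.0

λ ≈ 46.0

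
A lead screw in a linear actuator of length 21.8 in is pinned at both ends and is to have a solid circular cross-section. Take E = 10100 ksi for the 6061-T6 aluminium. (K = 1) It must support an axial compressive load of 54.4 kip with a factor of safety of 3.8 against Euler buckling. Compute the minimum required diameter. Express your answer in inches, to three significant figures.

d ≈ 2.12 in

Required P_cr = n·P = 3.8 × 54.4 = 206.7 kip
L_e = K·L = 1 × 21.8 = 21.80 in
Required I = P_cr·L_e²/(π²E) = 2.067×10^5 × 21.80² / (π² × 1.01×10^7) = 0.9855 in⁴
Solid circle: I = πd⁴/64  ⇒  d = (64I/π)^(1/4) = (64×0.9855/π)^(1/4) = 2.12 in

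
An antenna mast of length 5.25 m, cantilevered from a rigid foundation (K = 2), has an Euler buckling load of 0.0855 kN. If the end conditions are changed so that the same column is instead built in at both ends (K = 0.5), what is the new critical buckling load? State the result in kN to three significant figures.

P_cr ∝ 1/K², so P_cr,new = P_cr,old × (K_old/K_new)² = 0.0855 × (2/0.5)²
= 0.0855 × 16.00 = 1.37 kN

P_cr ≈ 1.37 kN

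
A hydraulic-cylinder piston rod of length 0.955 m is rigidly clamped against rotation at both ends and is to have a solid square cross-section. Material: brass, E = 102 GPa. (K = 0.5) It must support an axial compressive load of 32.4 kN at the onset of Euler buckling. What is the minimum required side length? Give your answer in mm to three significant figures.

a ≈ 17.2 mm

L_e = K·L = 0.5 × 0.955 = 0.4775 m
Required I = P_cr·L_e²/(π²E) = 3.240×10^4 × 0.4775² / (π² × 1.02×10^11) = 7.338×10^-9 m⁴
I_req = 7.338×10^3 mm⁴
Solid square: I = a⁴/12  ⇒  a = (12I)^(1/4) = (12×7.338×10^3)^(1/4) = 17.2 mm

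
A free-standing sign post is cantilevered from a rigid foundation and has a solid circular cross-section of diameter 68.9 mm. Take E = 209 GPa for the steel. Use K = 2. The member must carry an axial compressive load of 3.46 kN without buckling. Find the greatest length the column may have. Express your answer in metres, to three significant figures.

L_max ≈ 12.8 m

I = πd⁴/64 = π×68.9⁴/64 = 1.106×10^6 mm⁴
I = 1.106×10^-6 m⁴
At the buckling limit P_cr = P = 3.460×10^3 N
From P_cr = π²EI/(K·L)²:  L = (1/K)·√(π²EI/P_cr) = (1/2)·√(π²×2.09×10^11×1.106×10^-6/3.460×10^3)
L = 12.8 m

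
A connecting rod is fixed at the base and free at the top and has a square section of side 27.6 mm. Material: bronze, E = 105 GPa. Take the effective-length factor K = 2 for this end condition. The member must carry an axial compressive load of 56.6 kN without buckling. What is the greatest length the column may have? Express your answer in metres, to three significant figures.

I = a⁴/12 = 27.6⁴/12 = 4.836×10^4 mm⁴
I = 4.836×10^-8 m⁴
At the buckling limit P_cr = P = 5.660×10^4 N
From P_cr = π²EI/(K·L)²:  L = (1/K)·√(π²EI/P_cr) = (1/2)·√(π²×1.05×10^11×4.836×10^-8/5.660×10^4)
L = 0.470 m

L_max ≈ 0.470 m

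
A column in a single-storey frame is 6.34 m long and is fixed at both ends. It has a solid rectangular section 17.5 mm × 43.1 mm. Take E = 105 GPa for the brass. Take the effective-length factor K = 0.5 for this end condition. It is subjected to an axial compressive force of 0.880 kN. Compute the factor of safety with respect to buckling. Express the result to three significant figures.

Buckling occurs about the weak axis: I_min = h·b³/12 with b = 17.5 mm (the shorter side).
I_min = 43.1×17.5³/12 = 1.925×10^4 mm⁴
I = 1.925×10^4 mm⁴ = 1.925×10^-8 m⁴
Effective length L_e = K·L = 0.5 × 6.34 = 3.170 m
P_cr = π²EI / L_e² = π² × 105×10⁹ × 1.925×10^-8 / 3.170² = 1.985×10^3 N
Factor of safety n = P_cr / P = 1.9851 / 0.880 = 2.26

n ≈ 2.26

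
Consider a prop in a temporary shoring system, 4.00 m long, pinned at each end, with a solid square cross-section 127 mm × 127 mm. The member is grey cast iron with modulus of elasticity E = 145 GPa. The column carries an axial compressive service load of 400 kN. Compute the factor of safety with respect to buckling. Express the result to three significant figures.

n ≈ 4.85

I = a⁴/12 = 127⁴/12 = 2.168×10^7 mm⁴
I = 2.168×10^7 mm⁴ = 2.168×10^-5 m⁴
Effective length L_e = K·L = 1 × 4.00 = 4.000 m
P_cr = π²EI / L_e² = π² × 145×10⁹ × 2.168×10^-5 / 4.000² = 1.939×10^6 N
Factor of safety n = P_cr / P = 1939.0 / 400 = 4.85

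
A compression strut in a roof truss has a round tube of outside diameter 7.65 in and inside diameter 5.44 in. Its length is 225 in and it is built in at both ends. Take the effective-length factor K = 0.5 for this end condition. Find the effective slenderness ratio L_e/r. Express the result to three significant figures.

λ ≈ 47.9

d_o = 7.65 in, d_i = 5.44 in
I = π(d_o⁴ − d_i⁴)/64 = π(7.65⁴ − 5.440⁴)/64 = 125.1 in⁴
A = 22.72 in²;  r_min = √(I/A) = √(125.1/22.72) = 2.347 in
L_e = K·L = 0.5 × 225 = 112.5 in
λ = L_e / r_min = 112.50 / 2.347 = 47.9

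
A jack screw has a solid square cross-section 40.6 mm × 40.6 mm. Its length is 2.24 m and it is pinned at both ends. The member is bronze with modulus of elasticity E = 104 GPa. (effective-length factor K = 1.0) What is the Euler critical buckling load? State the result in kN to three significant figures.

I = a⁴/12 = 40.6⁴/12 = 2.264×10^5 mm⁴
I = 2.264×10^5 mm⁴ = 2.264×10^-7 m⁴
Effective length L_e = K·L = 1 × 2.24 = 2.240 m
P_cr = π²EI / L_e² = π² × 104×10⁹ × 2.264×10^-7 / 2.240² = 4.632×10^4 N

P_cr ≈ 46.3 kN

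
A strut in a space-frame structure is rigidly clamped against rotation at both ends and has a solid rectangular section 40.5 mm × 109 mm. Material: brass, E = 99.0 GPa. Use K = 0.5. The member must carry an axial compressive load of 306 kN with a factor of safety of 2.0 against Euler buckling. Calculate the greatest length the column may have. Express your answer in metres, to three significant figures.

L_max ≈ 1.96 m

Buckling occurs about the weak axis: I_min = h·b³/12 with b = 40.5 mm (the shorter side).
I_min = 109×40.5³/12 = 6.034×10^5 mm⁴
I = 6.034×10^-7 m⁴
Required critical load P_cr = n·P = 2.0 × 306 = 612.0 kN = 6.120×10^5 N
From P_cr = π²EI/(K·L)²:  L = (1/K)·√(π²EI/P_cr) = (1/0.5)·√(π²×9.90×10^10×6.034×10^-7/6.120×10^5)
L = 1.96 m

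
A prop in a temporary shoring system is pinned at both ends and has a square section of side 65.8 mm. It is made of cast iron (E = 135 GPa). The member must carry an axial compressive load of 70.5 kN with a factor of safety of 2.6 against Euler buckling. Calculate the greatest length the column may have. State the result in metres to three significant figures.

L_max ≈ 3.37 m

I = a⁴/12 = 65.8⁴/12 = 1.562×10^6 mm⁴
I = 1.562×10^-6 m⁴
Required critical load P_cr = n·P = 2.6 × 70.5 = 183.3 kN = 1.833×10^5 N
From P_cr = π²EI/(K·L)²:  L = (1/K)·√(π²EI/P_cr) = (1/1)·√(π²×1.35×10^11×1.562×10^-6/1.833×10^5)
L = 3.37 m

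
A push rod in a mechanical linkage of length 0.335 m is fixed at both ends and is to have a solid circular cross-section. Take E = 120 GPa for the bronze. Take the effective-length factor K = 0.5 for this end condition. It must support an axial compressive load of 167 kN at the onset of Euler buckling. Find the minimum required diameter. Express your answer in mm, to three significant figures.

d ≈ 16.8 mm

L_e = K·L = 0.5 × 0.335 = 0.1675 m
Required I = P_cr·L_e²/(π²E) = 1.670×10^5 × 0.1675² / (π² × 1.20×10^11) = 3.956×10^-9 m⁴
I_req = 3.956×10^3 mm⁴
Solid circle: I = πd⁴/64  ⇒  d = (64I/π)^(1/4) = (64×3.956×10^3/π)^(1/4) = 16.8 mm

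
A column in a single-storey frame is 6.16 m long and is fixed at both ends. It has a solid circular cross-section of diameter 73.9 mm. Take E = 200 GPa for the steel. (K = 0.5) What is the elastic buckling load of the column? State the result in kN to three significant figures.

P_cr ≈ 305 kN

I = πd⁴/64 = π×73.9⁴/64 = 1.464×10^6 mm⁴
I = 1.464×10^6 mm⁴ = 1.464×10^-6 m⁴
Effective length L_e = K·L = 0.5 × 6.16 = 3.080 m
P_cr = π²EI / L_e² = π² × 200×10⁹ × 1.464×10^-6 / 3.080² = 3.046×10^5 N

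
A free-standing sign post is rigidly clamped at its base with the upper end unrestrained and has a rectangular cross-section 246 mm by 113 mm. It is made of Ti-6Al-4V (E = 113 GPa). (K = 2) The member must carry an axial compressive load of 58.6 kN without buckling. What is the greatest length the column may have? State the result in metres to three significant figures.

Buckling occurs about the weak axis: I_min = h·b³/12 with b = 113 mm (the shorter side).
I_min = 246×113³/12 = 2.958×10^7 mm⁴
I = 2.958×10^-5 m⁴
At the buckling limit P_cr = P = 5.860×10^4 N
From P_cr = π²EI/(K·L)²:  L = (1/K)·√(π²EI/P_cr) = (1/2)·√(π²×1.13×10^11×2.958×10^-5/5.860×10^4)
L = 11.9 m

L_max ≈ 11.9 m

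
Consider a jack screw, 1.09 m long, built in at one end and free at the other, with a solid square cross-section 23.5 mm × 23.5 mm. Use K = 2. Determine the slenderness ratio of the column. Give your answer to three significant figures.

For a square r = a/√12 = 23.5/√12 = 6.784 mm
L_e = K·L = 2 × 1.09 m = 2.180 m = 2180.0 mm
λ = L_e / r_min = 2180.0 / 6.784 = 321

λ ≈ 321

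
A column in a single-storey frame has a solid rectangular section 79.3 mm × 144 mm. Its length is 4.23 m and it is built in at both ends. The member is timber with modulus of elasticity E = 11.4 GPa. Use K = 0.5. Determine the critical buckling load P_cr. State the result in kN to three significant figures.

P_cr ≈ 151 kN

Buckling occurs about the weak axis: I_min = h·b³/12 with b = 79.3 mm (the shorter side).
I_min = 144×79.3³/12 = 5.984×10^6 mm⁴
I = 5.984×10^6 mm⁴ = 5.984×10^-6 m⁴
Effective length L_e = K·L = 0.5 × 4.23 = 2.115 m
P_cr = π²EI / L_e² = π² × 11.4×10⁹ × 5.984×10^-6 / 2.115² = 1.505×10^5 N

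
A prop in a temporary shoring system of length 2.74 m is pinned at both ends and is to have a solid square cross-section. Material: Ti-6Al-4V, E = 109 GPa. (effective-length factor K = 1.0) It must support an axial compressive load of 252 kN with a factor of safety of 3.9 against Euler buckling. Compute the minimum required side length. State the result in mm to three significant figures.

Required P_cr = n·P = 3.9 × 252 = 982.8 kN
L_e = K·L = 1 × 2.74 = 2.740 m
Required I = P_cr·L_e²/(π²E) = 9.828×10^5 × 2.740² / (π² × 1.09×10^11) = 6.859×10^-6 m⁴
I_req = 6.859×10^6 mm⁴
Solid square: I = a⁴/12  ⇒  a = (12I)^(1/4) = (12×6.859×10^6)^(1/4) = 95.2 mm

a ≈ 95.2 mm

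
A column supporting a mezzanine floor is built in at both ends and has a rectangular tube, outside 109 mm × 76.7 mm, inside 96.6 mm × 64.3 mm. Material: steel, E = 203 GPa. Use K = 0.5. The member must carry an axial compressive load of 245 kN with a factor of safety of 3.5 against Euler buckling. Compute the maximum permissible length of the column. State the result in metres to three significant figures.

L_max ≈ 4.28 m

Weak-axis I_min = (h_o·b_o³ − h_i·b_i³)/12 with b_o = 76.7, b_i = 64.30 mm (shorter outer/inner sides).
I_min = (109×76.7³ − 96.60×64.30³)/12 = 1.958×10^6 mm⁴
I = 1.958×10^-6 m⁴
Required critical load P_cr = n·P = 3.5 × 245 = 857.5 kN = 8.575×10^5 N
From P_cr = π²EI/(K·L)²:  L = (1/K)·√(π²EI/P_cr) = (1/0.5)·√(π²×2.03×10^11×1.958×10^-6/8.575×10^5)
L = 4.28 m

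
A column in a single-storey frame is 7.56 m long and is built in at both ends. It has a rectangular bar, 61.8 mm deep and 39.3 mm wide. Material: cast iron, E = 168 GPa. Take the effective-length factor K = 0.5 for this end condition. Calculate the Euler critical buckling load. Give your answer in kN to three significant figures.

Buckling occurs about the weak axis: I_min = h·b³/12 with b = 39.3 mm (the shorter side).
I_min = 61.8×39.3³/12 = 3.126×10^5 mm⁴
I = 3.126×10^5 mm⁴ = 3.126×10^-7 m⁴
Effective length L_e = K·L = 0.5 × 7.56 = 3.780 m
P_cr = π²EI / L_e² = π² × 168×10⁹ × 3.126×10^-7 / 3.780² = 3.628×10^4 N

P_cr ≈ 36.3 kN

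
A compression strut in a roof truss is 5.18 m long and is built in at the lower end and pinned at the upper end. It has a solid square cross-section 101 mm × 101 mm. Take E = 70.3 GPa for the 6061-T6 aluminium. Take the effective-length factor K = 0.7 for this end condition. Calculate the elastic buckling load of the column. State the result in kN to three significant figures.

P_cr ≈ 458 kN

I = a⁴/12 = 101⁴/12 = 8.672×10^6 mm⁴
I = 8.672×10^6 mm⁴ = 8.672×10^-6 m⁴
Effective length L_e = K·L = 0.7 × 5.18 = 3.626 m
P_cr = π²EI / L_e² = π² × 70.3×10⁹ × 8.672×10^-6 / 3.626² = 4.576×10^5 N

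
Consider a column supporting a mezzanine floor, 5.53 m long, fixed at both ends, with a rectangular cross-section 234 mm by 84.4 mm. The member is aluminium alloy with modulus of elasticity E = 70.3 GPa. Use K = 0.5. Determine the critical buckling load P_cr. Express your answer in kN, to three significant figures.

P_cr ≈ 1060 kN

Buckling occurs about the weak axis: I_min = h·b³/12 with b = 84.4 mm (the shorter side).
I_min = 234×84.4³/12 = 1.172×10^7 mm⁴
I = 1.172×10^7 mm⁴ = 1.172×10^-5 m⁴
Effective length L_e = K·L = 0.5 × 5.53 = 2.765 m
P_cr = π²EI / L_e² = π² × 70.3×10⁹ × 1.172×10^-5 / 2.765² = 1.064×10^6 N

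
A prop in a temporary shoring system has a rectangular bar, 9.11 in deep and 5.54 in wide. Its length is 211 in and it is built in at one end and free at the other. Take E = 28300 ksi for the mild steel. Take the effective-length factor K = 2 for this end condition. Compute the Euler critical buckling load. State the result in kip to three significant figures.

Buckling occurs about the weak axis: I_min = h·b³/12 with b = 5.54 in (the shorter side).
I_min = 9.11×5.54³/12 = 129.1 in⁴
Effective length L_e = K·L = 2 × 211 = 422.0 in
P_cr = π²EI / L_e² = π² × 28300×10³ × 129.1 / 422.0² = 2.025×10^5 lb

P_cr ≈ 202 kip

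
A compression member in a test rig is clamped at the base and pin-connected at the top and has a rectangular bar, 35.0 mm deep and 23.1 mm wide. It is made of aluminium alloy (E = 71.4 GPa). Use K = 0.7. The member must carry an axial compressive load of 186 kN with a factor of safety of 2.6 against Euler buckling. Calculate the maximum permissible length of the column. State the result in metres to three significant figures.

L_max ≈ 0.327 m

Buckling occurs about the weak axis: I_min = h·b³/12 with b = 23.1 mm (the shorter side).
I_min = 35.0×23.1³/12 = 3.595×10^4 mm⁴
I = 3.595×10^-8 m⁴
Required critical load P_cr = n·P = 2.6 × 186 = 483.6 kN = 4.836×10^5 N
From P_cr = π²EI/(K·L)²:  L = (1/K)·√(π²EI/P_cr) = (1/0.7)·√(π²×7.14×10^10×3.595×10^-8/4.836×10^5)
L = 0.327 m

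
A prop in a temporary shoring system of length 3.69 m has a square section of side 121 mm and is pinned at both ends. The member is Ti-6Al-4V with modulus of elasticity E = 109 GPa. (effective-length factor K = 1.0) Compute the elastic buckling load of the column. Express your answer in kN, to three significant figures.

I = a⁴/12 = 121⁴/12 = 1.786×10^7 mm⁴
I = 1.786×10^7 mm⁴ = 1.786×10^-5 m⁴
Effective length L_e = K·L = 1 × 3.69 = 3.690 m
P_cr = π²EI / L_e² = π² × 109×10⁹ × 1.786×10^-5 / 3.690² = 1.411×10^6 N

P_cr ≈ 1410 kN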